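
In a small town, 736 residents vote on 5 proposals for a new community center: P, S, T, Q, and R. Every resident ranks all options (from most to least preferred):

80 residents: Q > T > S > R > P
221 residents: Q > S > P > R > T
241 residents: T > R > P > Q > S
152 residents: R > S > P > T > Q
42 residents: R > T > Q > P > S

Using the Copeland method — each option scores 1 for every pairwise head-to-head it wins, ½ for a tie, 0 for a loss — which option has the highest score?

P: beats T and Q; loses to S and R → score 2.
S: beats P and T; loses to Q and R → score 2.
T: beats Q; loses to P, S, and R → score 1.
Q: beats S; loses to P, T, and R → score 1.
R: beats P, S, T, and Q → score 4.
R has the best pairwise record.

R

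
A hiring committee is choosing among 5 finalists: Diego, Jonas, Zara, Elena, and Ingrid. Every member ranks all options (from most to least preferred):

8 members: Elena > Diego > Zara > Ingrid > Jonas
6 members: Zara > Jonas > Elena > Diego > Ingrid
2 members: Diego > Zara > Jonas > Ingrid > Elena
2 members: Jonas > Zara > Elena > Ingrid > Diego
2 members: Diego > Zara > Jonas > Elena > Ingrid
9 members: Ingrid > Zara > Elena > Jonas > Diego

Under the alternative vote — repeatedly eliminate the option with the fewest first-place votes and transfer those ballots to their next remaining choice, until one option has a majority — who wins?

Zara

Round 1: Diego 4, Jonas 2, Zara 6, Elena 8, Ingrid 9. Eliminate Jonas.
Round 2: Diego 4, Zara 8, Elena 8, Ingrid 9. Eliminate Diego.
Round 3: Zara 12, Elena 8, Ingrid 9. Eliminate Elena.
Round 4: Zara 20, Ingrid 9. Zara has a majority.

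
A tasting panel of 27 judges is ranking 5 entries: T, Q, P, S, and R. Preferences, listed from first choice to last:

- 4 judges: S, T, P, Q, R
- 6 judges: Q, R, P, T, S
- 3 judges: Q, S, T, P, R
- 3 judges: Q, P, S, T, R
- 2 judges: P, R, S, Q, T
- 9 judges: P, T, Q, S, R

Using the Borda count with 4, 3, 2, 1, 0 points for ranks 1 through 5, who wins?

T: 4·3 + 6·1 + 3·2 + 3·1 + 2·0 + 9·3 = 54
Q: 4·1 + 6·4 + 3·4 + 3·4 + 2·1 + 9·2 = 72
P: 4·2 + 6·2 + 3·1 + 3·3 + 2·4 + 9·4 = 76
S: 4·4 + 6·0 + 3·3 + 3·2 + 2·2 + 9·1 = 44
R: 4·0 + 6·3 + 3·0 + 3·0 + 2·3 + 9·0 = 24
P has the highest Borda score (76).

P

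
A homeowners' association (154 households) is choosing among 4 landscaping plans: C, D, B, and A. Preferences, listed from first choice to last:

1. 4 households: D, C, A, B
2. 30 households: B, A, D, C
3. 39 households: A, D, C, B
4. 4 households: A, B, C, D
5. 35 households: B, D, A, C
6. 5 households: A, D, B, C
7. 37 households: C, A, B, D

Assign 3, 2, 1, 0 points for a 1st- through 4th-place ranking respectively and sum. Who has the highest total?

A

C: 4·2 + 30·0 + 39·1 + 4·1 + 35·0 + 5·0 + 37·3 = 162
D: 4·3 + 30·1 + 39·2 + 4·0 + 35·2 + 5·2 + 37·0 = 200
B: 4·0 + 30·3 + 39·0 + 4·2 + 35·3 + 5·1 + 37·1 = 245
A: 4·1 + 30·2 + 39·3 + 4·3 + 35·1 + 5·3 + 37·2 = 317
A has the highest Borda score (317).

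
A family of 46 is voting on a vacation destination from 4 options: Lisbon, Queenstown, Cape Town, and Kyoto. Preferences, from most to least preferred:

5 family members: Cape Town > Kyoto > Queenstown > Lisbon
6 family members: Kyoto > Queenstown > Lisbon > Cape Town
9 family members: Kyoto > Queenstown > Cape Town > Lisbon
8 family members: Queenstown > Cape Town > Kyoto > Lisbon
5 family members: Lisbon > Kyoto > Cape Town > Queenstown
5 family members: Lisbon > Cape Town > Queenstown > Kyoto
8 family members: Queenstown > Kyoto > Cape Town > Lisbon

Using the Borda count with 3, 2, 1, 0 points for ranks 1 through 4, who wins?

Kyoto

Lisbon: 5·0 + 6·1 + 9·0 + 8·0 + 5·3 + 5·3 + 8·0 = 36
Queenstown: 5·1 + 6·2 + 9·2 + 8·3 + 5·0 + 5·1 + 8·3 = 88
Cape Town: 5·3 + 6·0 + 9·1 + 8·2 + 5·1 + 5·2 + 8·1 = 63
Kyoto: 5·2 + 6·3 + 9·3 + 8·1 + 5·2 + 5·0 + 8·2 = 89
Kyoto has the highest Borda score (89).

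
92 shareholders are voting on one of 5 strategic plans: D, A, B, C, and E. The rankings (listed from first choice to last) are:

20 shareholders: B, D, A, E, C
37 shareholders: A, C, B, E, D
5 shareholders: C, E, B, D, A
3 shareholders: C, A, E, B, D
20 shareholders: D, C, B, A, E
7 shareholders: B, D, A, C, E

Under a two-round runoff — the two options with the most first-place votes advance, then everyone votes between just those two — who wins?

B

Round 1 first-place votes: D 20, A 37, B 27, C 8, E 0.
A and B advance.
Runoff: A is preferred to B by 40 voters; B by 52.
B wins the runoff.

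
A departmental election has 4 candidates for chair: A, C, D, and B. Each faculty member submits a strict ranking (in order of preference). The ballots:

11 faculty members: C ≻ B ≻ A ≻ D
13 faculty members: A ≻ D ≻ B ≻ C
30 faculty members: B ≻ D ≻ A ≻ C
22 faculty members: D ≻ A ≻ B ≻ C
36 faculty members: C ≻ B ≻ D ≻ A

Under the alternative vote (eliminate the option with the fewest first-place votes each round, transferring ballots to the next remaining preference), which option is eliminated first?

A

Round 1: A 13, C 47, D 22, B 30. Eliminate A.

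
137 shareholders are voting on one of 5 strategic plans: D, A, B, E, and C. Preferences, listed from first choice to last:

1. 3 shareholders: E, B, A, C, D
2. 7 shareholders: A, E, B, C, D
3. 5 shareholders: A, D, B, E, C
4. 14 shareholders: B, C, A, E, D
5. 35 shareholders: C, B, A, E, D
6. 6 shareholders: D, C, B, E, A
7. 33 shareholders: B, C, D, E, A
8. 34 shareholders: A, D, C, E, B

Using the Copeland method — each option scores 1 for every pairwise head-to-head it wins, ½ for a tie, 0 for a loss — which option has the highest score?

C

D: beats E; loses to A, B, and C → score 1.
A: beats D and E; loses to B and C → score 2.
B: beats D, A, and E; loses to C → score 3.
E: loses to D, A, B, and C → score 0.
C: beats D, A, B, and E → score 4.
C has the best pairwise record.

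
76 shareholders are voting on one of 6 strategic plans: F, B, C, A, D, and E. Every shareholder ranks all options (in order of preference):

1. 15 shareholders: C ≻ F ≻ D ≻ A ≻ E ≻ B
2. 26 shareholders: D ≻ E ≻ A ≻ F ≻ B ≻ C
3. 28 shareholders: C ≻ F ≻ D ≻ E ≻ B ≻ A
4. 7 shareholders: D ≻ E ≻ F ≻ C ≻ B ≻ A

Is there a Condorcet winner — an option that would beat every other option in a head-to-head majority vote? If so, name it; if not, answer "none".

C

C vs F: 43–33 for C.
C vs B: 50–26 for C.
C vs A: 50–26 for C.
C vs D: 43–33 for C.
C vs E: 43–33 for C.
C beats every other option head-to-head.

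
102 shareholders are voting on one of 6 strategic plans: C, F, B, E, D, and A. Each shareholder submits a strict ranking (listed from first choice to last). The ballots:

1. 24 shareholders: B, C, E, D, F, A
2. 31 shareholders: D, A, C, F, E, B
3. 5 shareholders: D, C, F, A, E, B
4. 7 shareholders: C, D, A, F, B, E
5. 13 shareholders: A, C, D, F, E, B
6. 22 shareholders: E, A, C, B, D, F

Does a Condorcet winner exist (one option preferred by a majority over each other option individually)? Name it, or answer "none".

Checking pairwise contests:
A beats C 66–36.
C beats F 102–0.
C beats B 78–24.
C beats E 80–22.
C beats D 66–36.
D beats A 67–35.
Every option loses at least one head-to-head, so there is no Condorcet winner.

none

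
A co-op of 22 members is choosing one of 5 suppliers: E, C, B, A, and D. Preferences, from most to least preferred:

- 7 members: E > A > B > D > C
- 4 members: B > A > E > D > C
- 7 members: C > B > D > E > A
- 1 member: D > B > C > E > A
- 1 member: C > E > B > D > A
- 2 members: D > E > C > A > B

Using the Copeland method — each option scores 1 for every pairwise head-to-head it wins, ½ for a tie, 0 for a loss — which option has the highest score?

E: beats C, A, and D; loses to B → score 3.
C: ties A; loses to E, B, and D → score 0.5.
B: beats E, C, A, and D → score 4.
A: ties C and D; loses to E and B → score 1.
D: beats C; ties A; loses to E and B → score 1.5.
B has the best pairwise record.

B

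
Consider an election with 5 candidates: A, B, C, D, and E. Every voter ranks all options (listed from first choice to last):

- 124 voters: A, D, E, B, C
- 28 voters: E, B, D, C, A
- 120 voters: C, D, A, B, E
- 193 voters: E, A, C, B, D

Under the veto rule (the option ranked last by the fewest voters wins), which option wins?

Last-place votes: A 28, B 0, C 124, D 193, E 120.
B is ranked last by the fewest voters, so B wins.

B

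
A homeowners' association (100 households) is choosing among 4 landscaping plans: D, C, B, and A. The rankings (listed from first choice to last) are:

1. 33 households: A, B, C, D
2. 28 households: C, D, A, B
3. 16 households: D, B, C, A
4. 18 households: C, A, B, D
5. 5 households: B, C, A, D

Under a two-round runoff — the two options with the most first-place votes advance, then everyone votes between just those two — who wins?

Round 1 first-place votes: D 16, C 46, B 5, A 33.
C and A advance.
Runoff: C is preferred to A by 67 voters; A by 33.
C wins the runoff.

C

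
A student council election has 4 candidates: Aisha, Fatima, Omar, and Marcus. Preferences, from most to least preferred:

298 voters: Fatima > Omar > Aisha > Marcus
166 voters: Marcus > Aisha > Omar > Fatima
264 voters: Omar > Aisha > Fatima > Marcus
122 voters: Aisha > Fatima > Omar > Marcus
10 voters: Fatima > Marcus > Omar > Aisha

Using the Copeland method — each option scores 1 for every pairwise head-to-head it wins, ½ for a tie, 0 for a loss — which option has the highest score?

Omar

Aisha: beats Fatima and Marcus; loses to Omar → score 2.
Fatima: beats Marcus; ties Omar; loses to Aisha → score 1.5.
Omar: beats Aisha and Marcus; ties Fatima → score 2.5.
Marcus: loses to Aisha, Fatima, and Omar → score 0.
Omar has the best pairwise record.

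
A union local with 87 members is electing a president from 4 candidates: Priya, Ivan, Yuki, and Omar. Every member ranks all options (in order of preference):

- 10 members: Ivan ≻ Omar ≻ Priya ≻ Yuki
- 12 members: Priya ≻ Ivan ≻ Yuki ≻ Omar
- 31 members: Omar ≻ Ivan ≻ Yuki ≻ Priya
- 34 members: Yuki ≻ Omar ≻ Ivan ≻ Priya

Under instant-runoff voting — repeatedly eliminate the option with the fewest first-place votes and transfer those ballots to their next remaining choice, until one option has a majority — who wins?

Yuki

Round 1: Priya 12, Ivan 10, Yuki 34, Omar 31. Eliminate Ivan.
Round 2: Priya 12, Yuki 34, Omar 41. Eliminate Priya.
Round 3: Yuki 46, Omar 41. Yuki has a majority.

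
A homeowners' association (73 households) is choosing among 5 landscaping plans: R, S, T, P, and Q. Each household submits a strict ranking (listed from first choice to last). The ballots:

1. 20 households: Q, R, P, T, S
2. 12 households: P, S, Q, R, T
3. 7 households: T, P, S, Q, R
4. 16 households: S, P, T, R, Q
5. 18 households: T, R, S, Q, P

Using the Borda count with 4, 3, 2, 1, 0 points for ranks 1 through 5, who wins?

R: 20·3 + 12·1 + 7·0 + 16·1 + 18·3 = 142
S: 20·0 + 12·3 + 7·2 + 16·4 + 18·2 = 150
T: 20·1 + 12·0 + 7·4 + 16·2 + 18·4 = 152
P: 20·2 + 12·4 + 7·3 + 16·3 + 18·0 = 157
Q: 20·4 + 12·2 + 7·1 + 16·0 + 18·1 = 129
P has the highest Borda score (157).

P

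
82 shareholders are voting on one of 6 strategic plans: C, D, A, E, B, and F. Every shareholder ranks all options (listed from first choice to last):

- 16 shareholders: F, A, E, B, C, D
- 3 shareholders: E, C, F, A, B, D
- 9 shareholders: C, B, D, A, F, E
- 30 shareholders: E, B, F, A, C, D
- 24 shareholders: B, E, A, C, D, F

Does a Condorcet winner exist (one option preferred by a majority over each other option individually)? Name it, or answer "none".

E

E vs C: 73–9 for E.
E vs D: 73–9 for E.
E vs A: 57–25 for E.
E vs B: 49–33 for E.
E vs F: 57–25 for E.
E beats every other option head-to-head.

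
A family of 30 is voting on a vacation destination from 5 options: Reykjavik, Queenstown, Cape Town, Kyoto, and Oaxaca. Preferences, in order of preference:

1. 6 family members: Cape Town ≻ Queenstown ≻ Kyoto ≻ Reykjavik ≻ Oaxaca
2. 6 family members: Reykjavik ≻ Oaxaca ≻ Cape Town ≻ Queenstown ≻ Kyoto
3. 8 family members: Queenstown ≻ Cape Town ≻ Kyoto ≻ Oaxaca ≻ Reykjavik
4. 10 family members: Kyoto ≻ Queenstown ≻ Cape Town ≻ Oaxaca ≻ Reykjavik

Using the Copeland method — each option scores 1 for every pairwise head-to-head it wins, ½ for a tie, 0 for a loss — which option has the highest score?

Reykjavik: loses to Queenstown, Cape Town, Kyoto, and Oaxaca → score 0.
Queenstown: beats Reykjavik, Cape Town, Kyoto, and Oaxaca → score 4.
Cape Town: beats Reykjavik, Kyoto, and Oaxaca; loses to Queenstown → score 3.
Kyoto: beats Reykjavik and Oaxaca; loses to Queenstown and Cape Town → score 2.
Oaxaca: beats Reykjavik; loses to Queenstown, Cape Town, and Kyoto → score 1.
Queenstown has the best pairwise record.

Queenstown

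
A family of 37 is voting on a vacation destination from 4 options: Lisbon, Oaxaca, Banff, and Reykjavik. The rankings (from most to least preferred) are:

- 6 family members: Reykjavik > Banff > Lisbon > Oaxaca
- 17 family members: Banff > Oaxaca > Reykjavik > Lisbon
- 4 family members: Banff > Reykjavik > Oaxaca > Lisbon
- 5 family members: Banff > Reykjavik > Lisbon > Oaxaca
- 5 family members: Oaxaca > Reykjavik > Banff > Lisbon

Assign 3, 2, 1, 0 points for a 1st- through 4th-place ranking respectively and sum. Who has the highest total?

Lisbon: 6·1 + 17·0 + 4·0 + 5·1 + 5·0 = 11
Oaxaca: 6·0 + 17·2 + 4·1 + 5·0 + 5·3 = 53
Banff: 6·2 + 17·3 + 4·3 + 5·3 + 5·1 = 95
Reykjavik: 6·3 + 17·1 + 4·2 + 5·2 + 5·2 = 63
Banff has the highest Borda score (95).

Banff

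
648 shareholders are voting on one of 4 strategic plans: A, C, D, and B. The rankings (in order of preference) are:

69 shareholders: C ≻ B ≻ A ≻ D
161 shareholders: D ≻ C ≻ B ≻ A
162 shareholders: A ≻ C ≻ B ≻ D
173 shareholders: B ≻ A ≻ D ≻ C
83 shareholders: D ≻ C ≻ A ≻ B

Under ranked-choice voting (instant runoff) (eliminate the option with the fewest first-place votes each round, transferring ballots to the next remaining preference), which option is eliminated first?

Round 1: A 162, C 69, D 244, B 173. Eliminate C.

C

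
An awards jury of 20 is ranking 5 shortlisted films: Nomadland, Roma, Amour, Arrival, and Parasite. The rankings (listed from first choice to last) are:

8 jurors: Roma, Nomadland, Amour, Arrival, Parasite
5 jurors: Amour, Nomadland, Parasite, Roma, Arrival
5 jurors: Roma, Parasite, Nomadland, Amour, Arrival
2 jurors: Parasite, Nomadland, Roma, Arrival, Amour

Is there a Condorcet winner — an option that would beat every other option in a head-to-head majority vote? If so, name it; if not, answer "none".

Roma

Roma vs Nomadland: 13–7 for Roma.
Roma vs Amour: 15–5 for Roma.
Roma vs Arrival: 20–0 for Roma.
Roma vs Parasite: 13–7 for Roma.
Roma beats every other option head-to-head.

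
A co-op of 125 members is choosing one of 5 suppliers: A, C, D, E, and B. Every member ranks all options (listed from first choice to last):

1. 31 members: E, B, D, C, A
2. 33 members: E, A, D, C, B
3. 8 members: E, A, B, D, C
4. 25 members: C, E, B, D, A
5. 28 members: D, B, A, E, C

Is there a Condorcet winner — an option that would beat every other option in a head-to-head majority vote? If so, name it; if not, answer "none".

E vs A: 97–28 for E.
E vs C: 100–25 for E.
E vs D: 97–28 for E.
E vs B: 97–28 for E.
E beats every other option head-to-head.

E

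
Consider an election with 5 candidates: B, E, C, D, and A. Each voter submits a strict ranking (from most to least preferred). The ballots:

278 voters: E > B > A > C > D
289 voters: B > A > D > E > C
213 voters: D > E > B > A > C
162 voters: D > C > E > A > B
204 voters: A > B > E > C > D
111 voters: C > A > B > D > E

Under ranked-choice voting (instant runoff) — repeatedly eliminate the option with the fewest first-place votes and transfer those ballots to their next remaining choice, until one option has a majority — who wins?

Round 1: B 289, E 278, C 111, D 375, A 204. Eliminate C.
Round 2: B 289, E 278, D 375, A 315. Eliminate E.
Round 3: B 567, D 375, A 315. Eliminate A.
Round 4: B 882, D 375. B has a majority.

B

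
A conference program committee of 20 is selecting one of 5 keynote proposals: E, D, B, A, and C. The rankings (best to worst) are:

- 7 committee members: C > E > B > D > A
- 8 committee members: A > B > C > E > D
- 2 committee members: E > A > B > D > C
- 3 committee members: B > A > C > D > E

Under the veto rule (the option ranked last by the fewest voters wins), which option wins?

Last-place votes: E 3, D 8, B 0, A 7, C 2.
B is ranked last by the fewest voters, so B wins.

B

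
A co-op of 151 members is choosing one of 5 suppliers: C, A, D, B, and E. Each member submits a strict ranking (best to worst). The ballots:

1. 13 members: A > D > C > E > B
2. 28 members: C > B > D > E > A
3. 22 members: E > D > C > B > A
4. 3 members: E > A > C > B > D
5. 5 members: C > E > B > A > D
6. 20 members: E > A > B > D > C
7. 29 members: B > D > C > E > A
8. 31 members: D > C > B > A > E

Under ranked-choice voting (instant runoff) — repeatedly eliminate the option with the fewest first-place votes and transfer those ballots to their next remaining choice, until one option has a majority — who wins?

Round 1: C 33, A 13, D 31, B 29, E 45. Eliminate A.
Round 2: C 33, D 44, B 29, E 45. Eliminate B.
Round 3: C 33, D 73, E 45. Eliminate C.
Round 4: D 101, E 50. D has a majority.

D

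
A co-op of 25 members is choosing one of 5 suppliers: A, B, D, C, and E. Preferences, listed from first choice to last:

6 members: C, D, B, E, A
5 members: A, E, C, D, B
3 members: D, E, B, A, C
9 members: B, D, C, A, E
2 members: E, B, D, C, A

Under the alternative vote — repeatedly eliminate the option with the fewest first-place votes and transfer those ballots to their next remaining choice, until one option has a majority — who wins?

B

Round 1: A 5, B 9, D 3, C 6, E 2. Eliminate E.
Round 2: A 5, B 11, D 3, C 6. Eliminate D.
Round 3: A 5, B 14, C 6. B has a majority.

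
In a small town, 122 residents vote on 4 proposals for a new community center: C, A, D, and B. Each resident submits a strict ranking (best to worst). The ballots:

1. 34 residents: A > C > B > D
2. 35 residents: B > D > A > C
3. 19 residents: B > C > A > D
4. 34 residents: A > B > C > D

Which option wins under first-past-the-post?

A

First-place votes: C 0, A 68, D 0, B 54.
A has the most first-place votes.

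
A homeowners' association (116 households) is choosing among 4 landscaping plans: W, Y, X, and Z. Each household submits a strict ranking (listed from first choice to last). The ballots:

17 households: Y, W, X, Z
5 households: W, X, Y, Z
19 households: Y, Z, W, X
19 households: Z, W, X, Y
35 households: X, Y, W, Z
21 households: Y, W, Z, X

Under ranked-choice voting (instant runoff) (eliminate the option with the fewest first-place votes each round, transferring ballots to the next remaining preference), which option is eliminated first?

Round 1: W 5, Y 57, X 35, Z 19. Eliminate W.

W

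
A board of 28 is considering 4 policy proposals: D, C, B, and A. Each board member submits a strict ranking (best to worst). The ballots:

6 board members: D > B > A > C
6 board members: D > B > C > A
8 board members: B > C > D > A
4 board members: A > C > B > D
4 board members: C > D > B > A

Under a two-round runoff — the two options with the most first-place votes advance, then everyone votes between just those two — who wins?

Round 1 first-place votes: D 12, C 4, B 8, A 4.
D and B advance.
Runoff: D is preferred to B by 16 voters; B by 12.
D wins the runoff.

D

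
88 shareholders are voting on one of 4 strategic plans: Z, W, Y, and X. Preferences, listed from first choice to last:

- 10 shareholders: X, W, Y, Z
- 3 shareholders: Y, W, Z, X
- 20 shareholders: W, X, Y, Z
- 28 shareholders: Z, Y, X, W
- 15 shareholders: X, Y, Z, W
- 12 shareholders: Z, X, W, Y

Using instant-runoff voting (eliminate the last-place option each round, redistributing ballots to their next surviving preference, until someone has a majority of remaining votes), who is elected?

X

Round 1: Z 40, W 20, Y 3, X 25. Eliminate Y.
Round 2: Z 40, W 23, X 25. Eliminate W.
Round 3: Z 43, X 45. X has a majority.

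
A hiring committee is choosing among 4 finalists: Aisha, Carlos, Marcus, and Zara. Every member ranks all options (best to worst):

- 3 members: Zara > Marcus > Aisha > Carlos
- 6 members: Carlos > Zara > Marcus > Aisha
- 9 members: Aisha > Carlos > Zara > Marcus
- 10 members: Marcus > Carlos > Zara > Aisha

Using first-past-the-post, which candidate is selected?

Marcus

First-place votes: Aisha 9, Carlos 6, Marcus 10, Zara 3.
Marcus has the most first-place votes.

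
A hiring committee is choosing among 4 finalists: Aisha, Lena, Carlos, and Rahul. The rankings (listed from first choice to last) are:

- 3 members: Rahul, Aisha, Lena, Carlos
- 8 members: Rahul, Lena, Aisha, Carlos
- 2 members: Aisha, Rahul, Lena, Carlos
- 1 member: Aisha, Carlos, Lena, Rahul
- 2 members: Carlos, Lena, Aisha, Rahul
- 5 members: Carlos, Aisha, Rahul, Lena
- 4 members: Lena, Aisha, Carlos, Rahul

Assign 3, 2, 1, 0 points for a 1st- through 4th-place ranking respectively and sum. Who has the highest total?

Aisha

Aisha: 3·2 + 8·1 + 2·3 + 1·3 + 2·1 + 5·2 + 4·2 = 43
Lena: 3·1 + 8·2 + 2·1 + 1·1 + 2·2 + 5·0 + 4·3 = 38
Carlos: 3·0 + 8·0 + 2·0 + 1·2 + 2·3 + 5·3 + 4·1 = 27
Rahul: 3·3 + 8·3 + 2·2 + 1·0 + 2·0 + 5·1 + 4·0 = 42
Aisha has the highest Borda score (43).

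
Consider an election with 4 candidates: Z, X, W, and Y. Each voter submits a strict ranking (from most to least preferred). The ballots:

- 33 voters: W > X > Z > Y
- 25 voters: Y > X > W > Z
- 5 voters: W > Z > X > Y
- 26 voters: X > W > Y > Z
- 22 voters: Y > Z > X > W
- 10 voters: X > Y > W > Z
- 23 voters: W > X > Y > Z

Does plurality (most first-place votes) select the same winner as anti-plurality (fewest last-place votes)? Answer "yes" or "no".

Plurality — first-place votes: Z 0, X 36, W 61, Y 47. Winner: W.
Anti-plurality — last-place votes: Z 84, X 0, W 22, Y 38. Winner: X.
The two methods disagree.

no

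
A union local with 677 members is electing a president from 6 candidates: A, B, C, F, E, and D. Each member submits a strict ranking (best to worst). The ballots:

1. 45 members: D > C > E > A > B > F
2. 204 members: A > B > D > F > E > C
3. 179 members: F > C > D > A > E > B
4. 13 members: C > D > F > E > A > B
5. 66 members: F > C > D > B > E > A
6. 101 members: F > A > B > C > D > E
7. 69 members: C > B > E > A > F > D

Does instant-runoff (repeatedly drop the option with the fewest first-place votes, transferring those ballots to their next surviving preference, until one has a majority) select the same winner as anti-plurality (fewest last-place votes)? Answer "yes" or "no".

Instant-runoff — R1 A 204, B 0, C 82, F 346, E 0, D 45 (F winner). Winner: F.
Anti-plurality — last-place votes: A 66, B 192, C 204, F 45, E 101, D 69. Winner: F.
The two methods agree.

yes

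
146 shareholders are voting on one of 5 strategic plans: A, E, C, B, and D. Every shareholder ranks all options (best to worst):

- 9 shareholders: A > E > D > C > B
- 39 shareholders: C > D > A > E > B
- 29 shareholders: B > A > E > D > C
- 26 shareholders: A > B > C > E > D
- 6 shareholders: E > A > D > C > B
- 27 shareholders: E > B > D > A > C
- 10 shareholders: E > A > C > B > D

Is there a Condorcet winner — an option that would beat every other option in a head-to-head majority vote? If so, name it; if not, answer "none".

A vs E: 103–43 for A.
A vs C: 107–39 for A.
A vs B: 90–56 for A.
A vs D: 80–66 for A.
A beats every other option head-to-head.

A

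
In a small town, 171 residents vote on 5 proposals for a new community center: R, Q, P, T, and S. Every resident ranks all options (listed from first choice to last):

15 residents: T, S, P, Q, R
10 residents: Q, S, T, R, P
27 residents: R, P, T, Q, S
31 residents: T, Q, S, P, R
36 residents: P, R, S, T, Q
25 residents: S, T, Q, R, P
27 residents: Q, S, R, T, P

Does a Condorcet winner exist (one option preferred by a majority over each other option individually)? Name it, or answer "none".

Checking pairwise contests:
Q beats R 108–63.
T beats Q 134–37.
R beats P 89–82.
R beats T 90–81.
Q beats S 95–76.
Every option loses at least one head-to-head, so there is no Condorcet winner.

none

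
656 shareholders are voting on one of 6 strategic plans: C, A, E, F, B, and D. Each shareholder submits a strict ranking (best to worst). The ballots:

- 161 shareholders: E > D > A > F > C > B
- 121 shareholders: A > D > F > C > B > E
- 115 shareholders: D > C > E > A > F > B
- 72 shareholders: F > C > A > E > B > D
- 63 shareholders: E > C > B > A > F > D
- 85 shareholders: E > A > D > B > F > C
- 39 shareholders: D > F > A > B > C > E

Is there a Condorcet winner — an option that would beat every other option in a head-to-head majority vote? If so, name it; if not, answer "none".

Checking pairwise contests:
A beats C 406–250.
E beats A 424–232.
C beats E 347–309.
A beats F 545–111.
C beats B 532–124.
A beats D 341–315.
Every option loses at least one head-to-head, so there is no Condorcet winner.

none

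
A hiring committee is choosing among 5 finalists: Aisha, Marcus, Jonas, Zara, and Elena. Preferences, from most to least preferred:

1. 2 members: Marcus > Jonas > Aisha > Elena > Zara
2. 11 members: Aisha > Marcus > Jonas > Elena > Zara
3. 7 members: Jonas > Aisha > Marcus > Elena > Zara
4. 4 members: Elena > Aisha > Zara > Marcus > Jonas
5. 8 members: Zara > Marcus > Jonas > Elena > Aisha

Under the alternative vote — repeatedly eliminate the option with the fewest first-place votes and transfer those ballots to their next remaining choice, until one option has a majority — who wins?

Round 1: Aisha 11, Marcus 2, Jonas 7, Zara 8, Elena 4. Eliminate Marcus.
Round 2: Aisha 11, Jonas 9, Zara 8, Elena 4. Eliminate Elena.
Round 3: Aisha 15, Jonas 9, Zara 8. Eliminate Zara.
Round 4: Aisha 15, Jonas 17. Jonas has a majority.

Jonas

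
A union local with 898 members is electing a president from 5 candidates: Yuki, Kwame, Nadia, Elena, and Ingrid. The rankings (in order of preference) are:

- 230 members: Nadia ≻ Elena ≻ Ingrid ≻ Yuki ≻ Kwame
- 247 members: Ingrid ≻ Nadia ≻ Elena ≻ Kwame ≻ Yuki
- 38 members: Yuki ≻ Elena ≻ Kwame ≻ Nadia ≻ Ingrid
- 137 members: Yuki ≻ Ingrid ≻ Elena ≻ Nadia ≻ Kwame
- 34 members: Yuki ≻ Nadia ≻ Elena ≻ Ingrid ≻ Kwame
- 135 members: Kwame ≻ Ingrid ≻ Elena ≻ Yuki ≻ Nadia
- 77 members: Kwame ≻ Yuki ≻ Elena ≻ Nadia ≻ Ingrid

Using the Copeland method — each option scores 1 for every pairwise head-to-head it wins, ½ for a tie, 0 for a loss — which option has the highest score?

Yuki: loses to Kwame, Nadia, Elena, and Ingrid → score 0.
Kwame: beats Yuki; loses to Nadia, Elena, and Ingrid → score 1.
Nadia: beats Yuki, Kwame, and Elena; loses to Ingrid → score 3.
Elena: beats Yuki and Kwame; loses to Nadia and Ingrid → score 2.
Ingrid: beats Yuki, Kwame, Nadia, and Elena → score 4.
Ingrid has the best pairwise record.

Ingrid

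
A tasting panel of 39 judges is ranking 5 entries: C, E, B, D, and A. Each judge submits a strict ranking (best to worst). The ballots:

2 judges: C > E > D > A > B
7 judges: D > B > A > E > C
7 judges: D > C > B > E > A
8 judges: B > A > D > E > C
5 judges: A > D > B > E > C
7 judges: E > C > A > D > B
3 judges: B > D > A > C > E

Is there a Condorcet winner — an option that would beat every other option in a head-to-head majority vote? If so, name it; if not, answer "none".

Checking pairwise contests:
E beats C 27–12.
B beats E 30–9.
D beats B 28–11.
A beats D 20–19.
B beats A 25–14.
Every option loses at least one head-to-head, so there is no Condorcet winner.

none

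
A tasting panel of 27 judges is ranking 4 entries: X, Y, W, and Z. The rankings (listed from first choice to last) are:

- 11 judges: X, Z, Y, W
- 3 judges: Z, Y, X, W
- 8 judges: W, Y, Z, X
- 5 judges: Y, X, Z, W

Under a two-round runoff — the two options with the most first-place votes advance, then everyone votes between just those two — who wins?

X

Round 1 first-place votes: X 11, Y 5, W 8, Z 3.
X and W advance.
Runoff: X is preferred to W by 19 voters; W by 8.
X wins the runoff.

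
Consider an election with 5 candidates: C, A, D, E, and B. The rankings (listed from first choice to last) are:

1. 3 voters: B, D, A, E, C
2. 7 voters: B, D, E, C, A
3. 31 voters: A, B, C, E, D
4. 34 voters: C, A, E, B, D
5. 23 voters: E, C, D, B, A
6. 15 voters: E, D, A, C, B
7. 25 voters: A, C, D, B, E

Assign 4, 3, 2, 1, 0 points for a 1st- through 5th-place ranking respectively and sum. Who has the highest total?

C

C: 3·0 + 7·1 + 31·2 + 34·4 + 23·3 + 15·1 + 25·3 = 364
A: 3·2 + 7·0 + 31·4 + 34·3 + 23·0 + 15·2 + 25·4 = 362
D: 3·3 + 7·3 + 31·0 + 34·0 + 23·2 + 15·3 + 25·2 = 171
E: 3·1 + 7·2 + 31·1 + 34·2 + 23·4 + 15·4 + 25·0 = 268
B: 3·4 + 7·4 + 31·3 + 34·1 + 23·1 + 15·0 + 25·1 = 215
C has the highest Borda score (364).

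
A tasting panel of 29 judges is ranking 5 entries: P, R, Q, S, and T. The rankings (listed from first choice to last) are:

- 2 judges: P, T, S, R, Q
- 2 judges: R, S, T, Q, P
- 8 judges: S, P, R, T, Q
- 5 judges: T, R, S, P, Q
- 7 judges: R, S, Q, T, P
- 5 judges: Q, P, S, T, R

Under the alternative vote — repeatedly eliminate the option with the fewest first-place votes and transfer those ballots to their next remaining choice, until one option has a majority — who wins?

S

Round 1: P 2, R 9, Q 5, S 8, T 5. Eliminate P.
Round 2: R 9, Q 5, S 8, T 7. Eliminate Q.
Round 3: R 9, S 13, T 7. Eliminate T.
Round 4: R 14, S 15. S has a majority.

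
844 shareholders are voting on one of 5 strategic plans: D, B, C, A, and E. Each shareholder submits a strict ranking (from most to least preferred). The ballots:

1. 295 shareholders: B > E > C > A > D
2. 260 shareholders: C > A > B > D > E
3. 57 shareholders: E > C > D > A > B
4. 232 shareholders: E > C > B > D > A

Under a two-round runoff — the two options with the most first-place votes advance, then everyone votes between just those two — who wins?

Round 1 first-place votes: D 0, B 295, C 260, A 0, E 289.
B and E advance.
Runoff: B is preferred to E by 555 voters; E by 289.
B wins the runoff.

B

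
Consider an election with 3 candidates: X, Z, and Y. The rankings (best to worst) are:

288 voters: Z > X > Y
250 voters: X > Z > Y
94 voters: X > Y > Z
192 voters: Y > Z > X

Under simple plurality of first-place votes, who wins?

X

First-place votes: X 344, Z 288, Y 192.
X has the most first-place votes.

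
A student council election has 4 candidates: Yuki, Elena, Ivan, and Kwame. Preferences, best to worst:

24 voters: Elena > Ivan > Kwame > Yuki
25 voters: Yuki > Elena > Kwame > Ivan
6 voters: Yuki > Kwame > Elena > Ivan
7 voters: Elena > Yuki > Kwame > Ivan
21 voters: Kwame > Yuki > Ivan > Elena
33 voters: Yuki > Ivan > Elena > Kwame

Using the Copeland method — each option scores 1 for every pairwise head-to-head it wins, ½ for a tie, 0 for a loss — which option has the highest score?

Yuki: beats Elena, Ivan, and Kwame → score 3.
Elena: beats Ivan and Kwame; loses to Yuki → score 2.
Ivan: loses to Yuki, Elena, and Kwame → score 0.
Kwame: beats Ivan; loses to Yuki and Elena → score 1.
Yuki has the best pairwise record.

Yuki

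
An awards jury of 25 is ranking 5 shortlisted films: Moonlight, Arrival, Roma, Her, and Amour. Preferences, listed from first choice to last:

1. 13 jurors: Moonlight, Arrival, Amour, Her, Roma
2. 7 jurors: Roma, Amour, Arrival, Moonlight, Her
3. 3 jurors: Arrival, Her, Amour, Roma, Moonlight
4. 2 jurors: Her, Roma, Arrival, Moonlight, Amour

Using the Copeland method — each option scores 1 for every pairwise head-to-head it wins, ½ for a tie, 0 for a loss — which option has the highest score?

Moonlight

Moonlight: beats Arrival, Roma, Her, and Amour → score 4.
Arrival: beats Roma, Her, and Amour; loses to Moonlight → score 3.
Roma: loses to Moonlight, Arrival, Her, and Amour → score 0.
Her: beats Roma; loses to Moonlight, Arrival, and Amour → score 1.
Amour: beats Roma and Her; loses to Moonlight and Arrival → score 2.
Moonlight has the best pairwise record.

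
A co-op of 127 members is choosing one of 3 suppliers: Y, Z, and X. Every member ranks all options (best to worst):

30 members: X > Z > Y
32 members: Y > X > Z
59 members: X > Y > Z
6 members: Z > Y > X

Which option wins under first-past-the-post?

X

First-place votes: Y 32, Z 6, X 89.
X has the most first-place votes.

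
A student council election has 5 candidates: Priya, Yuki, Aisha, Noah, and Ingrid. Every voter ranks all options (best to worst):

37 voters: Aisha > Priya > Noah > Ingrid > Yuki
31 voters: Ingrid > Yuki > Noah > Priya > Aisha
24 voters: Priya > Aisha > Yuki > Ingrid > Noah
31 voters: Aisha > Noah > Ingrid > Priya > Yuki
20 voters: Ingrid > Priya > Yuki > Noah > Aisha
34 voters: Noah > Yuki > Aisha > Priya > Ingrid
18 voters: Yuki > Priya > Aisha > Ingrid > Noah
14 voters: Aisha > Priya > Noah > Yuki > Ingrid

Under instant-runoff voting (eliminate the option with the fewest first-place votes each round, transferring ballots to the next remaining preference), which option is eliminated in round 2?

Noah

Round 1: Priya 24, Yuki 18, Aisha 82, Noah 34, Ingrid 51. Eliminate Yuki.
Round 2: Priya 42, Aisha 82, Noah 34, Ingrid 51. Eliminate Noah.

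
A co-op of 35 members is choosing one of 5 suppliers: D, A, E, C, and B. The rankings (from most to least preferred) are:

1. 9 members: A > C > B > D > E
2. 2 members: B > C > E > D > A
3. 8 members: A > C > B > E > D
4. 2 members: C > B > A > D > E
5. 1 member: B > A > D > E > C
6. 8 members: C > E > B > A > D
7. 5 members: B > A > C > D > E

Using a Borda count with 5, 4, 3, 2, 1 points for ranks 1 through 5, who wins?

C

D: 9·2 + 2·2 + 8·1 + 2·2 + 1·3 + 8·1 + 5·2 = 55
A: 9·5 + 2·1 + 8·5 + 2·3 + 1·4 + 8·2 + 5·4 = 133
E: 9·1 + 2·3 + 8·2 + 2·1 + 1·2 + 8·4 + 5·1 = 72
C: 9·4 + 2·4 + 8·4 + 2·5 + 1·1 + 8·5 + 5·3 = 142
B: 9·3 + 2·5 + 8·3 + 2·4 + 1·5 + 8·3 + 5·5 = 123
C has the highest Borda score (142).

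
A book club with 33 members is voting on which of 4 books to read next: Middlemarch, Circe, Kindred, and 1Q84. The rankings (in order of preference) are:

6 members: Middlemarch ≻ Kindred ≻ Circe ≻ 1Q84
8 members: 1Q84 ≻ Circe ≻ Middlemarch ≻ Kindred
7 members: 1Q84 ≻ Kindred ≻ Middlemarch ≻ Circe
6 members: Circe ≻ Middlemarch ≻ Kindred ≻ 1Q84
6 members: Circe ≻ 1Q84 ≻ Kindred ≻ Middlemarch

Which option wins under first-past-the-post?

1Q84

First-place votes: Middlemarch 6, Circe 12, Kindred 0, 1Q84 15.
1Q84 has the most first-place votes.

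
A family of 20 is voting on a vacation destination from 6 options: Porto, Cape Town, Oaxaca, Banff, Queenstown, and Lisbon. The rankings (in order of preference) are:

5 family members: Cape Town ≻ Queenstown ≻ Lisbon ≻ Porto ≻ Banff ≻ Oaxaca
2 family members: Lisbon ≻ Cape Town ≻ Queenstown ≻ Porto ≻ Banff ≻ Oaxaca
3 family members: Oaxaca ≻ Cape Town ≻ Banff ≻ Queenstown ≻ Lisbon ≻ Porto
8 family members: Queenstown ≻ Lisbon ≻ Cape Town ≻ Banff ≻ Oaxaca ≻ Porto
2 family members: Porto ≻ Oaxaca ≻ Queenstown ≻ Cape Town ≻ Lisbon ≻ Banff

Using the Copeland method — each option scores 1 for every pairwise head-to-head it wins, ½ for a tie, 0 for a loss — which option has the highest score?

Queenstown

Porto: loses to Cape Town, Oaxaca, Banff, Queenstown, and Lisbon → score 0.
Cape Town: beats Porto, Oaxaca, and Banff; ties Queenstown and Lisbon → score 4.
Oaxaca: beats Porto; loses to Cape Town, Banff, Queenstown, and Lisbon → score 1.
Banff: beats Porto and Oaxaca; loses to Cape Town, Queenstown, and Lisbon → score 2.
Queenstown: beats Porto, Oaxaca, Banff, and Lisbon; ties Cape Town → score 4.5.
Lisbon: beats Porto, Oaxaca, and Banff; ties Cape Town; loses to Queenstown → score 3.5.
Queenstown has the best pairwise record.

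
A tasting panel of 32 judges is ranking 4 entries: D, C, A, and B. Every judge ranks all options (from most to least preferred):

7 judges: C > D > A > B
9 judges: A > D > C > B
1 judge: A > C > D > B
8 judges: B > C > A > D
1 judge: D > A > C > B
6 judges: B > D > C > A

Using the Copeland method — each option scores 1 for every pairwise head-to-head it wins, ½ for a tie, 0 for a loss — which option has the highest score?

C

D: beats B; ties C; loses to A → score 1.5.
C: beats A and B; ties D → score 2.5.
A: beats D and B; loses to C → score 2.
B: loses to D, C, and A → score 0.
C has the best pairwise record.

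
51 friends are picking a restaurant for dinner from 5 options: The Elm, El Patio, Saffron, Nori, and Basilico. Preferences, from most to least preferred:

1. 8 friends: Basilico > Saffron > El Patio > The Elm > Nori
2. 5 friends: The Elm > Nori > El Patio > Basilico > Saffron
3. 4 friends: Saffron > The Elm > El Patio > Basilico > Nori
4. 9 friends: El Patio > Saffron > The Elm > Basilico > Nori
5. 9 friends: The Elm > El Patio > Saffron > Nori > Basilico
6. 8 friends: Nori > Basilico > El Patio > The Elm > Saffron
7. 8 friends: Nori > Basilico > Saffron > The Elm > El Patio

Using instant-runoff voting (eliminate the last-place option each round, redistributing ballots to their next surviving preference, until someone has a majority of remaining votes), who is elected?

Round 1: The Elm 14, El Patio 9, Saffron 4, Nori 16, Basilico 8. Eliminate Saffron.
Round 2: The Elm 18, El Patio 9, Nori 16, Basilico 8. Eliminate Basilico.
Round 3: The Elm 18, El Patio 17, Nori 16. Eliminate Nori.
Round 4: The Elm 26, El Patio 25. The Elm has a majority.

The Elm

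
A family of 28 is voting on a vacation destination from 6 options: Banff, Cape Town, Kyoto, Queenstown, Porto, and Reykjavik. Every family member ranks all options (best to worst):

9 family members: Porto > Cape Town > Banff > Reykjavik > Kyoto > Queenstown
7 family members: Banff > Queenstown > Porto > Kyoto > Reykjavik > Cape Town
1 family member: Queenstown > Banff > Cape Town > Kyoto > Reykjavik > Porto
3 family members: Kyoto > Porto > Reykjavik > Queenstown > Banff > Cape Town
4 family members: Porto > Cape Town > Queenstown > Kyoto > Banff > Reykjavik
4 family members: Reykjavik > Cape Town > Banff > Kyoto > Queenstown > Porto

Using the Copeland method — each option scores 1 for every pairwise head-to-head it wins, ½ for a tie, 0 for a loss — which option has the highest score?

Porto

Banff: beats Kyoto, Queenstown, and Reykjavik; loses to Cape Town and Porto → score 3.
Cape Town: beats Banff, Kyoto, and Queenstown; ties Reykjavik; loses to Porto → score 3.5.
Kyoto: beats Queenstown and Reykjavik; loses to Banff, Cape Town, and Porto → score 2.
Queenstown: loses to Banff, Cape Town, Kyoto, Porto, and Reykjavik → score 0.
Porto: beats Banff, Cape Town, Kyoto, Queenstown, and Reykjavik → score 5.
Reykjavik: beats Queenstown; ties Cape Town; loses to Banff, Kyoto, and Porto → score 1.5.
Porto has the best pairwise record.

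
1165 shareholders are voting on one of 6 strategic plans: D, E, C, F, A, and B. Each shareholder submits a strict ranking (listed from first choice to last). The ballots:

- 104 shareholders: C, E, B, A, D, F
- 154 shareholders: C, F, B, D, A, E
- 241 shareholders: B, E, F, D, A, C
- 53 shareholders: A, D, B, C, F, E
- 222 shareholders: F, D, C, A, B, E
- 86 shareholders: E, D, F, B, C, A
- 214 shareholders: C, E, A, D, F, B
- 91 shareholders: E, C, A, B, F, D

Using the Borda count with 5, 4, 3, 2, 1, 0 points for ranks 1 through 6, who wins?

C

D: 104·1 + 154·2 + 241·2 + 53·4 + 222·4 + 86·4 + 214·2 + 91·0 = 2766
E: 104·4 + 154·0 + 241·4 + 53·0 + 222·0 + 86·5 + 214·4 + 91·5 = 3121
C: 104·5 + 154·5 + 241·0 + 53·2 + 222·3 + 86·1 + 214·5 + 91·4 = 3582
F: 104·0 + 154·4 + 241·3 + 53·1 + 222·5 + 86·3 + 214·1 + 91·1 = 3065
A: 104·2 + 154·1 + 241·1 + 53·5 + 222·2 + 86·0 + 214·3 + 91·3 = 2227
B: 104·3 + 154·3 + 241·5 + 53·3 + 222·1 + 86·2 + 214·0 + 91·2 = 2714
C has the highest Borda score (3582).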